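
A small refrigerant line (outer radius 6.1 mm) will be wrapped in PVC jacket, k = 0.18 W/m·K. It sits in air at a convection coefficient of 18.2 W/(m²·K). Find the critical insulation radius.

For a cylinder r_cr = k/h = 0.18/18.2
r_cr = 9.89 mm; since the bare radius (6.1 mm) is below r_cr, adding a thin layer of insulation will *increase* heat loss.

r_cr ≈ 9.89 mm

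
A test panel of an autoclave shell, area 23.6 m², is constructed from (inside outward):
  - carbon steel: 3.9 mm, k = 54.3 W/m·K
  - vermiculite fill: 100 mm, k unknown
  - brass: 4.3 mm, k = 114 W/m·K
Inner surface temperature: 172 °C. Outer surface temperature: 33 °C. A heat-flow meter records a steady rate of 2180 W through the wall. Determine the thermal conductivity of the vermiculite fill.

k ≈ 0.0665 W/(m·K)

Using the resistance-network approach (series):
R_carbon steel = L/(kA) = 0.0039/(54.3×23.6) = 3.043×10^-6 K/W
R_brass = L/(kA) = 0.0043/(114×23.6) = 1.598×10^-6 K/W
Sum of known resistances R_other = 4.642×10^-6 K/W
Total R = ΔT/Q = 139/2180 = 0.06376 K/W
R_vermiculite fill = R_total − R_other = 0.06376 K/W
k = L/(R·A) = 0.1/(0.06376×23.6)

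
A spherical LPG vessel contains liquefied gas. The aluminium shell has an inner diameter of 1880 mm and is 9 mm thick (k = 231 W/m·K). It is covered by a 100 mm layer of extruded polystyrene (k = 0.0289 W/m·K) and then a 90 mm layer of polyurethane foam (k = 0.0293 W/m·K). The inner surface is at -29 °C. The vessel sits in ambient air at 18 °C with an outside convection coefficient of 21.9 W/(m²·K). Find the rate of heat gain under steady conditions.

Radial (spherical) resistances in series:
R_aluminium shell = (1/0.94 − 1/0.949)/(4π×231) = 3.476×10^-6 K/W
R_extruded polystyrene = (1/0.949 − 1/1.049)/(4π×0.0289) = 0.2766 K/W
R_polyurethane foam = (1/1.049 − 1/1.139)/(4π×0.0293) = 0.2046 K/W
R_outer film = 1/(h·4πr_o²) = 1/(21.9×4π×1.139²) = 0.002801 K/W
R_total = 0.484 K/W
Q = ΔT/R_total = 47/0.484

Q ≈ 97.1 W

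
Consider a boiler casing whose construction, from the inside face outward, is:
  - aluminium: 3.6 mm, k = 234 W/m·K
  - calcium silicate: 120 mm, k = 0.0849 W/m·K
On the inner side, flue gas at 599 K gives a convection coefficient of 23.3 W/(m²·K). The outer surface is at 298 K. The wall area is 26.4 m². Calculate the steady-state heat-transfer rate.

Model the wall as resistances in series:
R_inner film = 1/(h_i·A) = 1/(23.3×26.4) = 0.001626 K/W
R_aluminium = L/(kA) = 0.0036/(234×26.4) = 5.828×10^-7 K/W
R_calcium silicate = L/(kA) = 0.12/(0.0849×26.4) = 0.05354 K/W
R_total = 0.05517 K/W
Q = ΔT / R_total = 301 / 0.05517

Q ≈ 5460 W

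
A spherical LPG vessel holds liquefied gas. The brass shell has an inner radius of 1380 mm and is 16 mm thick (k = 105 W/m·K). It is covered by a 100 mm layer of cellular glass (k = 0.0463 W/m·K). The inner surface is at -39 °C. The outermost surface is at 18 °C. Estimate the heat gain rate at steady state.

For a spherical shell R = (1/r₁ − 1/r₂)/(4πk); film R = 1/(h·4πr²). In series:
R_brass shell = (1/1.38 − 1/1.396)/(4π×105) = 6.294×10^-6 K/W
R_cellular glass = (1/1.396 − 1/1.496)/(4π×0.0463) = 0.0823 K/W
R_total = 0.0823 K/W
Q = ΔT/R_total = 57/0.0823

Q ≈ 693 W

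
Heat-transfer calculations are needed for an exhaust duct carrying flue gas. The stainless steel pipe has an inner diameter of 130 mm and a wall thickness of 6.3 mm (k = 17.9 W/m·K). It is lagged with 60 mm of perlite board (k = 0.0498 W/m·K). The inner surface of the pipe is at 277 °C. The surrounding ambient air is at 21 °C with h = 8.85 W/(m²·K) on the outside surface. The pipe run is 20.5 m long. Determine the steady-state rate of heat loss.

Cylindrical conduction, so R = ln(r₂/r₁)/(2πkL) per layer, in series:
R_stainless steel pipe wall = ln(71.3/65)/(2π×17.9×20.5) = 4.012×10^-5 K/W
R_perlite board = ln(131.3/71.3)/(2π×0.0498×20.5) = 0.09519 K/W
R_outer film = 1/(h_o·2πr_oL) = 1/(8.85×2π×0.1313×20.5) = 0.006681 K/W
R_total = 0.1019 K/W
Q = ΔT/R_total = 256/0.1019

Q ≈ 2510 W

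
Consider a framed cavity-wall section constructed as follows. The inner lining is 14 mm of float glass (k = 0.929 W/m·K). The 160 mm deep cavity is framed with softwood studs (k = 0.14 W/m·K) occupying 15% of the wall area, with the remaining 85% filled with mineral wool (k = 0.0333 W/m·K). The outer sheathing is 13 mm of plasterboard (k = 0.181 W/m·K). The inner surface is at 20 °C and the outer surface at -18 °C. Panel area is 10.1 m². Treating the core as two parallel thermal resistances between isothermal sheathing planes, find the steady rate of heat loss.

Sheathing layers in series; stud and cavity paths in parallel between them.
R_inner = 0.014/(0.929×10.1) = 0.001492 K/W
R_stud  = 0.16/(0.14×0.15×10.1) = 0.7544 K/W
R_cav   = 0.16/(0.0333×0.85×10.1) = 0.5597 K/W
1/R_core = 1/R_stud + 1/R_cav → R_core = 0.3213 K/W
R_outer = 0.013/(0.181×10.1) = 0.007111 K/W
R_total = 0.3299 K/W
Q = ΔT/R_total = 38/0.3299

Q ≈ 115 W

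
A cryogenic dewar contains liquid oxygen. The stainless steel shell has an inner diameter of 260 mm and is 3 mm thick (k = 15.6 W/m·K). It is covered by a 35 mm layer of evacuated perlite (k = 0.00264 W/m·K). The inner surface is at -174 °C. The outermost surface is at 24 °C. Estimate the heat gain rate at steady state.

Each spherical layer contributes R = (1/r_i − 1/r_o)/(4πk):
R_stainless steel shell = (1/0.13 − 1/0.133)/(4π×15.6) = 8.851×10^-4 K/W
R_evacuated perlite = (1/0.133 − 1/0.168)/(4π×0.00264) = 47.22 K/W
R_total = 47.22 K/W
Q = ΔT/R_total = 198/47.22

Q ≈ 4.19 W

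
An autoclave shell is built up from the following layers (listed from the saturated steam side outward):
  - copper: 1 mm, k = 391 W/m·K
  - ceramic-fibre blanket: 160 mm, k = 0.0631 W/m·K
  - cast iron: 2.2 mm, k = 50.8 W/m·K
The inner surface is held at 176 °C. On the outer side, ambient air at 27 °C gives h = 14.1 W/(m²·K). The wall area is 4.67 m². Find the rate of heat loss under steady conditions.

Series thermal resistances:
R_copper = L/(kA) = 0.001/(391×4.67) = 5.477×10^-7 K/W
R_ceramic-fibre blanket = L/(kA) = 0.16/(0.0631×4.67) = 0.543 K/W
R_cast iron = L/(kA) = 0.0022/(50.8×4.67) = 9.273×10^-6 K/W
R_outer film = 1/(h_o·A) = 1/(14.1×4.67) = 0.01519 K/W
R_total = 0.5582 K/W
Q = ΔT / R_total = 149 / 0.5582

Q ≈ 267 W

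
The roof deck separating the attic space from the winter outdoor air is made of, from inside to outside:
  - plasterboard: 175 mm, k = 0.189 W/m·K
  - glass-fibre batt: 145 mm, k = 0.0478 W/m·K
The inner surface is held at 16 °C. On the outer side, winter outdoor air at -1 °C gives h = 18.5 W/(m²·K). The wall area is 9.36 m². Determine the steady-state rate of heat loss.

Q ≈ 39.6 W

Series thermal resistances:
R_plasterboard = L/(kA) = 0.175/(0.189×9.36) = 0.09892 K/W
R_glass-fibre batt = L/(kA) = 0.145/(0.0478×9.36) = 0.3241 K/W
R_outer film = 1/(h_o·A) = 1/(18.5×9.36) = 0.005775 K/W
R_total = 0.4288 K/W
Q = ΔT / R_total = 17 / 0.4288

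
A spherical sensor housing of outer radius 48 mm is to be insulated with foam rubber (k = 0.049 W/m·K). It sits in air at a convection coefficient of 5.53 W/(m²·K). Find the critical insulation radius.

r_cr ≈ 17.7 mm

For a sphere r_cr = 2k/h = 2×0.049/5.53
r_cr = 17.7 mm; since the bare radius (48 mm) is above r_cr, any added insulation will reduce heat loss.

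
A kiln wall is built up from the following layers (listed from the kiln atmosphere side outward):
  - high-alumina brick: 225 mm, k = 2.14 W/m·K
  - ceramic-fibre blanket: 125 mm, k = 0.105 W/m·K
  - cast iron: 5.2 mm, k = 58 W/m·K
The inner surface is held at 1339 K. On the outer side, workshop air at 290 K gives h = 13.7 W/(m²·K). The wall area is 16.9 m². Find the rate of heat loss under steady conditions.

Q ≈ 13000 W

Using the resistance-network approach (series):
R_high-alumina brick = L/(kA) = 0.225/(2.14×16.9) = 0.006221 K/W
R_ceramic-fibre blanket = L/(kA) = 0.125/(0.105×16.9) = 0.07044 K/W
R_cast iron = L/(kA) = 0.0052/(58×16.9) = 5.305×10^-6 K/W
R_outer film = 1/(h_o·A) = 1/(13.7×16.9) = 0.004319 K/W
R_total = 0.08099 K/W
Q = ΔT / R_total = 1049 / 0.08099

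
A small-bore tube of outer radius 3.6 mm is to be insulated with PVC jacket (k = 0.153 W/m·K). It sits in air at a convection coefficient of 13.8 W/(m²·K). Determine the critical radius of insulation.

For a cylinder r_cr = k/h = 0.153/13.8
r_cr = 11.1 mm; since the bare radius (3.6 mm) is below r_cr, adding a thin layer of insulation will *increase* heat loss.

r_cr ≈ 11.1 mm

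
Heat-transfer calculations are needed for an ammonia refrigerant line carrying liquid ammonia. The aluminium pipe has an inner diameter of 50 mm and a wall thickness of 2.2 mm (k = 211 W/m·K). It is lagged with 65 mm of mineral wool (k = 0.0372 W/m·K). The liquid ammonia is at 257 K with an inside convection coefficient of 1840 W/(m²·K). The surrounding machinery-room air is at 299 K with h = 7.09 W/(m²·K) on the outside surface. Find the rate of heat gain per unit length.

Treating each annulus and film as a series resistance:
R_inner film = 1/(h_i·2πr₁L) = 1/(1840×2π×0.025×1) = 0.00346 K/W
R_aluminium pipe wall = ln(27.2/25)/(2π×211×1) = 6.362×10^-5 K/W
R_mineral wool = ln(92.2/27.2)/(2π×0.0372×1) = 5.223 K/W
R_outer film = 1/(h_o·2πr_oL) = 1/(7.09×2π×0.0922×1) = 0.2435 K/W
R_total = 5.47 K/W
Q = ΔT/R_total = 42/5.47

q′ ≈ 7.68 W/m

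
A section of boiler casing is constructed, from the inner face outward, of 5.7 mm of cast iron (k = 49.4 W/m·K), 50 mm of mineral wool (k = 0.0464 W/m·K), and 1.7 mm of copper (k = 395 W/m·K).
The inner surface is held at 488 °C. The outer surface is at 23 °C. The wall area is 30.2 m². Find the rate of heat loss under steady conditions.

Q ≈ 13000 W

Treating each layer as a thermal resistance in series:
R_cast iron = L/(kA) = 0.0057/(49.4×30.2) = 3.821×10^-6 K/W
R_mineral wool = L/(kA) = 0.05/(0.0464×30.2) = 0.03568 K/W
R_copper = L/(kA) = 0.0017/(395×30.2) = 1.425×10^-7 K/W
R_total = 0.03569 K/W
Q = ΔT / R_total = 465 / 0.03569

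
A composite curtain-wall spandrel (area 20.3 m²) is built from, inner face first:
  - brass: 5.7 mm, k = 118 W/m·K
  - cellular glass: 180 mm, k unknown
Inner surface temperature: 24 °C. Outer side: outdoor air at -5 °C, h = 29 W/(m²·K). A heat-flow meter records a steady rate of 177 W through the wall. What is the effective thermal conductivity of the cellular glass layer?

Using the resistance-network approach (series):
R_brass = L/(kA) = 0.0057/(118×20.3) = 2.38×10^-6 K/W
R_outer film = 1/(h_o·A) = 1/(29×20.3) = 0.001699 K/W
Sum of known resistances R_other = 0.001701 K/W
Total R = ΔT/Q = 29/177 = 0.1638 K/W
R_cellular glass = R_total − R_other = 0.1621 K/W
k = L/(R·A) = 0.18/(0.1621×20.3)

k ≈ 0.0547 W/(m·K)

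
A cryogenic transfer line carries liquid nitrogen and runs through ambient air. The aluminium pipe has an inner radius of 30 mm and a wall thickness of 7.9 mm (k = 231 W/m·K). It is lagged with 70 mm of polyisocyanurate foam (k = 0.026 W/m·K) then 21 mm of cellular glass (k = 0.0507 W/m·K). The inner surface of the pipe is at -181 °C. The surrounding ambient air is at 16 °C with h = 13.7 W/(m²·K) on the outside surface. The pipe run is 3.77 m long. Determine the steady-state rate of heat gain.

Q ≈ 105 W

Treating each annulus and film as a series resistance:
R_aluminium pipe wall = ln(37.9/30)/(2π×231×3.77) = 4.272×10^-5 K/W
R_polyisocyanurate foam = ln(107.9/37.9)/(2π×0.026×3.77) = 1.699 K/W
R_cellular glass = ln(128.9/107.9)/(2π×0.0507×3.77) = 0.1481 K/W
R_outer film = 1/(h_o·2πr_oL) = 1/(13.7×2π×0.1289×3.77) = 0.02391 K/W
R_total = 1.871 K/W
Q = ΔT/R_total = 197/1.871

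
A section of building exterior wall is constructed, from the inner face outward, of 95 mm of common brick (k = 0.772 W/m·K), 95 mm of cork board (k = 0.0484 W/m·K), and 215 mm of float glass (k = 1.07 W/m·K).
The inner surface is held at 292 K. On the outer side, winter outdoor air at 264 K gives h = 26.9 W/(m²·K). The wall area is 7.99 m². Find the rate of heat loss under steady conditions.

Q ≈ 96.3 W

Using the resistance-network approach (series):
R_common brick = L/(kA) = 0.095/(0.772×7.99) = 0.0154 K/W
R_cork board = L/(kA) = 0.095/(0.0484×7.99) = 0.2457 K/W
R_float glass = L/(kA) = 0.215/(1.07×7.99) = 0.02515 K/W
R_outer film = 1/(h_o·A) = 1/(26.9×7.99) = 0.004653 K/W
R_total = 0.2909 K/W
Q = ΔT / R_total = 28 / 0.2909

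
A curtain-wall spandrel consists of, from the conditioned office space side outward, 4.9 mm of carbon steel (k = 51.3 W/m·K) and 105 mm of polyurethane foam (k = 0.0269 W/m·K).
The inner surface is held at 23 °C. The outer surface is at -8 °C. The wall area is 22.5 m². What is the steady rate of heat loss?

Thermal resistances in series:
R_carbon steel = L/(kA) = 0.0049/(51.3×22.5) = 4.245×10^-6 K/W
R_polyurethane foam = L/(kA) = 0.105/(0.0269×22.5) = 0.1735 K/W
R_total = 0.1735 K/W
Q = ΔT / R_total = 31 / 0.1735

Q ≈ 179 W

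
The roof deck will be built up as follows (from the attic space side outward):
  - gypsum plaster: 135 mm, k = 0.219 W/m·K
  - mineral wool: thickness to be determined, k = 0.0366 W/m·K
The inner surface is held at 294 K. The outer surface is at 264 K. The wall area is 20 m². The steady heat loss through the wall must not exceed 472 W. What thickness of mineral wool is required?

L ≈ 24 mm

Series thermal resistances:
R_gypsum plaster = L/(kA) = 0.135/(0.219×20) = 0.03082 K/W
Sum of the known resistances R_other = 0.03082 K/W
Required total resistance R_tot = ΔT/Q_allow = 30/472 = 0.06356 K/W
R_mineral wool = R_tot − R_other = 0.03274 K/W
L = R·k·A = 0.03274×0.0366×20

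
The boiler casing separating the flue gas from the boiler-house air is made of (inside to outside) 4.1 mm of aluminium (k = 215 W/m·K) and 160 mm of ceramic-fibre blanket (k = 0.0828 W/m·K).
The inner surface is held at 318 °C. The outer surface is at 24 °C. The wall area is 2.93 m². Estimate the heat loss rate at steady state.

Model the wall as resistances in series:
R_aluminium = L/(kA) = 0.0041/(215×2.93) = 6.508×10^-6 K/W
R_ceramic-fibre blanket = L/(kA) = 0.16/(0.0828×2.93) = 0.6595 K/W
R_total = 0.6595 K/W
Q = ΔT / R_total = 294 / 0.6595

Q ≈ 446 W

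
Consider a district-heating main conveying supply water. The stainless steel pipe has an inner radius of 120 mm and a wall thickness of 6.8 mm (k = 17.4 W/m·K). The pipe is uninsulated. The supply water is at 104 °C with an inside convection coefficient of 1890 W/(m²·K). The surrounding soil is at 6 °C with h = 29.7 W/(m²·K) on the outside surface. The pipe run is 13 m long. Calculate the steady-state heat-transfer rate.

Q ≈ 29300 W

Treating each annulus and film as a series resistance:
R_inner film = 1/(h_i·2πr₁L) = 1/(1890×2π×0.12×13) = 5.398×10^-5 K/W
R_stainless steel pipe wall = ln(126.8/120)/(2π×17.4×13) = 3.878×10^-5 K/W
R_outer film = 1/(h_o·2πr_oL) = 1/(29.7×2π×0.1268×13) = 0.003251 K/W
R_total = 0.003344 K/W
Q = ΔT/R_total = 98/0.003344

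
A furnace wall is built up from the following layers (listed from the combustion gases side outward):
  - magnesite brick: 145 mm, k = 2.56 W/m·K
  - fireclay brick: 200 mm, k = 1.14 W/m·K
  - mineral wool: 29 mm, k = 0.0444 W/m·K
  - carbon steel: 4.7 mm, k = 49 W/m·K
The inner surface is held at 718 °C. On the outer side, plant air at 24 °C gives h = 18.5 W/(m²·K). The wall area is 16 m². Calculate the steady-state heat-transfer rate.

Q ≈ 11800 W

Series thermal resistances:
R_magnesite brick = L/(kA) = 0.145/(2.56×16) = 0.00354 K/W
R_fireclay brick = L/(kA) = 0.2/(1.14×16) = 0.01096 K/W
R_mineral wool = L/(kA) = 0.029/(0.0444×16) = 0.04082 K/W
R_carbon steel = L/(kA) = 0.0047/(49×16) = 5.995×10^-6 K/W
R_outer film = 1/(h_o·A) = 1/(18.5×16) = 0.003378 K/W
R_total = 0.05871 K/W
Q = ΔT / R_total = 694 / 0.05871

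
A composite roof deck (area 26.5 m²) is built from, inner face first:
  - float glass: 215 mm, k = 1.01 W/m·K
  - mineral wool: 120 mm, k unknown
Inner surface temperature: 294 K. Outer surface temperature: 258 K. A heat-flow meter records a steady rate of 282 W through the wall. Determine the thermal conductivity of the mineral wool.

k ≈ 0.0379 W/(m·K)

Using the resistance-network approach (series):
R_float glass = L/(kA) = 0.215/(1.01×26.5) = 0.008033 K/W
Sum of known resistances R_other = 0.008033 K/W
Total R = ΔT/Q = 36/282 = 0.1277 K/W
R_mineral wool = R_total − R_other = 0.1196 K/W
k = L/(R·A) = 0.12/(0.1196×26.5)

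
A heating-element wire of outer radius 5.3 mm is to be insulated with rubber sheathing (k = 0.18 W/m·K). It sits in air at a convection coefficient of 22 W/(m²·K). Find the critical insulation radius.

For a cylinder r_cr = k/h = 0.18/22
r_cr = 8.18 mm; since the bare radius (5.3 mm) is below r_cr, adding a thin layer of insulation will *increase* heat loss.

r_cr ≈ 8.18 mm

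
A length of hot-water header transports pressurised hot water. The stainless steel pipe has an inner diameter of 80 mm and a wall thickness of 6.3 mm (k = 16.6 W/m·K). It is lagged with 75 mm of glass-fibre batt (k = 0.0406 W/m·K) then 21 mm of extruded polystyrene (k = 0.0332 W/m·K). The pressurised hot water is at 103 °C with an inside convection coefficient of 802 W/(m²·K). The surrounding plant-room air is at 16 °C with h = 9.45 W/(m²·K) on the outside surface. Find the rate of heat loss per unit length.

q′ ≈ 18.6 W/m

Treating each annulus and film as a series resistance:
R_inner film = 1/(h_i·2πr₁L) = 1/(802×2π×0.04×1) = 0.004961 K/W
R_stainless steel pipe wall = ln(46.3/40)/(2π×16.6×1) = 0.001402 K/W
R_glass-fibre batt = ln(121.3/46.3)/(2π×0.0406×1) = 3.776 K/W
R_extruded polystyrene = ln(142.3/121.3)/(2π×0.0332×1) = 0.7654 K/W
R_outer film = 1/(h_o·2πr_oL) = 1/(9.45×2π×0.1423×1) = 0.1184 K/W
R_total = 4.666 K/W
Q = ΔT/R_total = 87/4.666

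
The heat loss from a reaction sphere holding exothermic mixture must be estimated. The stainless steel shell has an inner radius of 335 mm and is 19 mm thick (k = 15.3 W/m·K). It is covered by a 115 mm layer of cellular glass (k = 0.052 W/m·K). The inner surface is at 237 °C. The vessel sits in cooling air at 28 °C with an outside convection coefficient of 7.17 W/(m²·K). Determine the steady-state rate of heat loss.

For a spherical shell R = (1/r₁ − 1/r₂)/(4πk); film R = 1/(h·4πr²). In series:
R_stainless steel shell = (1/0.335 − 1/0.354)/(4π×15.3) = 8.333×10^-4 K/W
R_cellular glass = (1/0.354 − 1/0.469)/(4π×0.052) = 1.06 K/W
R_outer film = 1/(h·4πr_o²) = 1/(7.17×4π×0.469²) = 0.05046 K/W
R_total = 1.111 K/W
Q = ΔT/R_total = 209/1.111

Q ≈ 188 W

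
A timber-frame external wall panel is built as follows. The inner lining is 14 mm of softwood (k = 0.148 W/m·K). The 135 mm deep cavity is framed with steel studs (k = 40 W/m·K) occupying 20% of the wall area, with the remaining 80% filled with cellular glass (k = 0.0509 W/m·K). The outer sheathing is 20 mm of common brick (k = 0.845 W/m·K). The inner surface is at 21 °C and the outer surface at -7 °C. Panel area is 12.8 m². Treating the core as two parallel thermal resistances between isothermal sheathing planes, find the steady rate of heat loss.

Sheathing layers in series; stud and cavity paths in parallel between them.
R_inner = 0.014/(0.148×12.8) = 0.00739 K/W
R_stud  = 0.135/(40×0.2×12.8) = 0.001318 K/W
R_cav   = 0.135/(0.0509×0.8×12.8) = 0.259 K/W
1/R_core = 1/R_stud + 1/R_cav → R_core = 0.001312 K/W
R_outer = 0.02/(0.845×12.8) = 0.001849 K/W
R_total = 0.01055 K/W
Q = ΔT/R_total = 28/0.01055

Q ≈ 2650 W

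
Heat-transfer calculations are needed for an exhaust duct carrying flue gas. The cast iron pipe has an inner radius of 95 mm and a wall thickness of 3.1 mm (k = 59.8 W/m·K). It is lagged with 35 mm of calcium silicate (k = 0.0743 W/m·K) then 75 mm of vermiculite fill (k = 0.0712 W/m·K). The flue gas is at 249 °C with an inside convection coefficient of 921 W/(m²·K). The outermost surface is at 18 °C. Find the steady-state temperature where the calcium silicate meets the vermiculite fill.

T ≈ 157 °C

Treating each annulus and film as a series resistance:
R_inner film = 1/(h_i·2πr₁L) = 1/(921×2π×0.095×1) = 0.001819 K/W
R_cast iron pipe wall = ln(98.1/95)/(2π×59.8×1) = 8.546×10^-5 K/W
R_calcium silicate = ln(133.1/98.1)/(2π×0.0743×1) = 0.6536 K/W
R_vermiculite fill = ln(208.1/133.1)/(2π×0.0712×1) = 0.999 K/W
R_total = 1.654 K/W
Q = ΔT/R_total = 231/1.654
Q = 140 W/m
T_interface = T_inner − Q·ΣR(inner→interface) = 249 − 140×0.6555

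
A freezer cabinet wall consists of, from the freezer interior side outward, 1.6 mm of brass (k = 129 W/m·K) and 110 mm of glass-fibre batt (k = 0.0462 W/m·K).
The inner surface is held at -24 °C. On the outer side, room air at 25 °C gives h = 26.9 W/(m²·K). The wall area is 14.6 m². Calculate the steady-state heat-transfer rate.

Q ≈ 296 W

Treating each layer as a thermal resistance in series:
R_brass = L/(kA) = 0.0016/(129×14.6) = 8.495×10^-7 K/W
R_glass-fibre batt = L/(kA) = 0.11/(0.0462×14.6) = 0.1631 K/W
R_outer film = 1/(h_o·A) = 1/(26.9×14.6) = 0.002546 K/W
R_total = 0.1656 K/W
Q = ΔT / R_total = 49 / 0.1656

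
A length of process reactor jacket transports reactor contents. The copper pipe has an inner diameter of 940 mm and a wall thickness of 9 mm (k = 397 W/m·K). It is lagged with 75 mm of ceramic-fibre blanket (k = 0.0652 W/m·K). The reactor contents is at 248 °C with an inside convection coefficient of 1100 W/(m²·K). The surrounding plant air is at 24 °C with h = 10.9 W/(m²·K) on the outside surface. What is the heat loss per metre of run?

q′ ≈ 587 W/m

Radial resistances (cylindrical: R_cond = ln(r_o/r_i)/(2πkL), R_conv = 1/(h·2πrL)):
R_inner film = 1/(h_i·2πr₁L) = 1/(1100×2π×0.47×1) = 3.078×10^-4 K/W
R_copper pipe wall = ln(479/470)/(2π×397×1) = 7.604×10^-6 K/W
R_ceramic-fibre blanket = ln(554/479)/(2π×0.0652×1) = 0.3551 K/W
R_outer film = 1/(h_o·2πr_oL) = 1/(10.9×2π×0.554×1) = 0.02636 K/W
R_total = 0.3818 K/W
Q = ΔT/R_total = 224/0.3818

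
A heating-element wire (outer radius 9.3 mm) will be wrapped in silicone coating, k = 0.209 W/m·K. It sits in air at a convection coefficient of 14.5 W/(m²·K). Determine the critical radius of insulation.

r_cr ≈ 14.4 mm

For a cylinder r_cr = k/h = 0.209/14.5
r_cr = 14.4 mm; since the bare radius (9.3 mm) is below r_cr, adding a thin layer of insulation will *increase* heat loss.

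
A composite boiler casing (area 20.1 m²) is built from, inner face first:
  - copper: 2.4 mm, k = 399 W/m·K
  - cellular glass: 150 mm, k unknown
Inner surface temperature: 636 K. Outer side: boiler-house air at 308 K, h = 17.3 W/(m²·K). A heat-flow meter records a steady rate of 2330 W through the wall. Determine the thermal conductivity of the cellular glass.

k ≈ 0.0541 W/(m·K)

Treating each layer as a thermal resistance in series:
R_copper = L/(kA) = 0.0024/(399×20.1) = 2.993×10^-7 K/W
R_outer film = 1/(h_o·A) = 1/(17.3×20.1) = 0.002876 K/W
Sum of known resistances R_other = 0.002876 K/W
Total R = ΔT/Q = 328/2330 = 0.1408 K/W
R_cellular glass = R_total − R_other = 0.1379 K/W
k = L/(R·A) = 0.15/(0.1379×20.1)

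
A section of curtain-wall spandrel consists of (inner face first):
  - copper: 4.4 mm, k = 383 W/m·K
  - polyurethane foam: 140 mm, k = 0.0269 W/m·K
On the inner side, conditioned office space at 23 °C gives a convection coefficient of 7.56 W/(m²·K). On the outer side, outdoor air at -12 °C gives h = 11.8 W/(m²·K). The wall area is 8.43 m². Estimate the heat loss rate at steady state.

Q ≈ 54.4 W

Using the resistance-network approach (series):
R_inner film = 1/(h_i·A) = 1/(7.56×8.43) = 0.01569 K/W
R_copper = L/(kA) = 0.0044/(383×8.43) = 1.363×10^-6 K/W
R_polyurethane foam = L/(kA) = 0.14/(0.0269×8.43) = 0.6174 K/W
R_outer film = 1/(h_o·A) = 1/(11.8×8.43) = 0.01005 K/W
R_total = 0.6431 K/W
Q = ΔT / R_total = 35 / 0.6431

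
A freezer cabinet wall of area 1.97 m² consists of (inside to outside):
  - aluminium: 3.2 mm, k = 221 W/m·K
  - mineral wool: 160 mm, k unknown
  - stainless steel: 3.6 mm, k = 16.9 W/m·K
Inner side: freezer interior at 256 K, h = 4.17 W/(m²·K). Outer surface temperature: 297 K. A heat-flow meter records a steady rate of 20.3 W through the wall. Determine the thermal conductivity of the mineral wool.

k ≈ 0.0428 W/(m·K)

Treating each layer as a thermal resistance in series:
R_inner film = 1/(h_i·A) = 1/(4.17×1.97) = 0.1217 K/W
R_aluminium = L/(kA) = 0.0032/(221×1.97) = 7.35×10^-6 K/W
R_stainless steel = L/(kA) = 0.0036/(16.9×1.97) = 1.081×10^-4 K/W
Sum of known resistances R_other = 0.1218 K/W
Total R = ΔT/Q = 41/20.3 = 2.02 K/W
R_mineral wool = R_total − R_other = 1.898 K/W
k = L/(R·A) = 0.16/(1.898×1.97)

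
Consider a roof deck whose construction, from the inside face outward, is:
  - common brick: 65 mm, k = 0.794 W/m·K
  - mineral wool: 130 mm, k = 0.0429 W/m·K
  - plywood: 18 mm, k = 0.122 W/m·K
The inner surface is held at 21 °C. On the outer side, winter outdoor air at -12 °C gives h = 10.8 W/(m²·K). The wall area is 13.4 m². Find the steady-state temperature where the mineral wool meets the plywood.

Thermal resistances in series:
R_common brick = L/(kA) = 0.065/(0.794×13.4) = 0.006109 K/W
R_mineral wool = L/(kA) = 0.13/(0.0429×13.4) = 0.2261 K/W
R_plywood = L/(kA) = 0.018/(0.122×13.4) = 0.01101 K/W
R_outer film = 1/(h_o·A) = 1/(10.8×13.4) = 0.00691 K/W
R_total = 0.2502 K/W;  Q = ΔT/R_total = 33/0.2502 = 131.9 W
T_interface = T_inner − Q·ΣR(inner→interface) = 21 − 132×0.2323

T ≈ -9.64 °C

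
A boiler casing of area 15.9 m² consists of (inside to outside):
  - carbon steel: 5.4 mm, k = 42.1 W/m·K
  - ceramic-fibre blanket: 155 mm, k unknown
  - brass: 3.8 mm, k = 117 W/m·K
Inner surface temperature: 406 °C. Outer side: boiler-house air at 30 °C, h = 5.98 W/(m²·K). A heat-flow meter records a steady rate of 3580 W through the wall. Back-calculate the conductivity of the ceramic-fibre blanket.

k ≈ 0.103 W/(m·K)

Series thermal resistances:
R_carbon steel = L/(kA) = 0.0054/(42.1×15.9) = 8.067×10^-6 K/W
R_brass = L/(kA) = 0.0038/(117×15.9) = 2.043×10^-6 K/W
R_outer film = 1/(h_o·A) = 1/(5.98×15.9) = 0.01052 K/W
Sum of known resistances R_other = 0.01053 K/W
Total R = ΔT/Q = 376/3580 = 0.105 K/W
R_ceramic-fibre blanket = R_total − R_other = 0.0945 K/W
k = L/(R·A) = 0.155/(0.0945×15.9)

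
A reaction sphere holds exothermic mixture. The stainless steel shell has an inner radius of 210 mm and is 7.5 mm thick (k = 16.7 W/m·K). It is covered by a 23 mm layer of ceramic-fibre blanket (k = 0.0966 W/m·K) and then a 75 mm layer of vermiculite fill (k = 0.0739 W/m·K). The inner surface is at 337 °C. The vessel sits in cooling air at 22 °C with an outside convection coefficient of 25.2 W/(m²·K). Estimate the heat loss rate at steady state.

Q ≈ 216 W

Spherical conduction: R = (1/r_in − 1/r_out)/(4πk) per layer; series-sum.
R_stainless steel shell = (1/0.21 − 1/0.2175)/(4π×16.7) = 7.824×10^-4 K/W
R_ceramic-fibre blanket = (1/0.2175 − 1/0.2405)/(4π×0.0966) = 0.3622 K/W
R_vermiculite fill = (1/0.2405 − 1/0.3155)/(4π×0.0739) = 1.064 K/W
R_outer film = 1/(h·4πr_o²) = 1/(25.2×4π×0.3155²) = 0.03172 K/W
R_total = 1.459 K/W
Q = ΔT/R_total = 315/1.459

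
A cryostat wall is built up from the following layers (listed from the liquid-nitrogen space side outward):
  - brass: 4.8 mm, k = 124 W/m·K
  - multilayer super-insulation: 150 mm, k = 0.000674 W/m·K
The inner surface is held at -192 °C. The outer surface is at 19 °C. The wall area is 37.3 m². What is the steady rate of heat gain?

Model the wall as resistances in series:
R_brass = L/(kA) = 0.0048/(124×37.3) = 1.038×10^-6 K/W
R_multilayer super-insulation = L/(kA) = 0.15/(0.000674×37.3) = 5.967 K/W
R_total = 5.967 K/W
Q = ΔT / R_total = 211 / 5.967

Q ≈ 35.4 W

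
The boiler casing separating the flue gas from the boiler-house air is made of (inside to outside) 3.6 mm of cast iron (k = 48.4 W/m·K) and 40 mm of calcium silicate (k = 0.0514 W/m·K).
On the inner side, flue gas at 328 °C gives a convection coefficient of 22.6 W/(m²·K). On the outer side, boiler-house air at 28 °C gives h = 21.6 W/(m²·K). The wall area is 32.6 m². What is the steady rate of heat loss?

Series thermal resistances:
R_inner film = 1/(h_i·A) = 1/(22.6×32.6) = 0.001357 K/W
R_cast iron = L/(kA) = 0.0036/(48.4×32.6) = 2.282×10^-6 K/W
R_calcium silicate = L/(kA) = 0.04/(0.0514×32.6) = 0.02387 K/W
R_outer film = 1/(h_o·A) = 1/(21.6×32.6) = 0.00142 K/W
R_total = 0.02665 K/W
Q = ΔT / R_total = 300 / 0.02665

Q ≈ 11300 W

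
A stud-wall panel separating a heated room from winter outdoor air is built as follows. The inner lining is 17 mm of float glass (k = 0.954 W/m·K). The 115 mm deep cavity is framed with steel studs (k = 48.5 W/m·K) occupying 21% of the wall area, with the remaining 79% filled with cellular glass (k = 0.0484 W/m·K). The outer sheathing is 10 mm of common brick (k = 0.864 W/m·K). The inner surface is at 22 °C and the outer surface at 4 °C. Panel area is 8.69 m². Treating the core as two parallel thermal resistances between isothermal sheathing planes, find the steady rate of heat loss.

Q ≈ 3850 W

Sheathing layers in series; stud and cavity paths in parallel between them.
R_inner = 0.017/(0.954×8.69) = 0.002051 K/W
R_stud  = 0.115/(48.5×0.21×8.69) = 0.001299 K/W
R_cav   = 0.115/(0.0484×0.79×8.69) = 0.3461 K/W
1/R_core = 1/R_stud + 1/R_cav → R_core = 0.001294 K/W
R_outer = 0.01/(0.864×8.69) = 0.001332 K/W
R_total = 0.004677 K/W
Q = ΔT/R_total = 18/0.004677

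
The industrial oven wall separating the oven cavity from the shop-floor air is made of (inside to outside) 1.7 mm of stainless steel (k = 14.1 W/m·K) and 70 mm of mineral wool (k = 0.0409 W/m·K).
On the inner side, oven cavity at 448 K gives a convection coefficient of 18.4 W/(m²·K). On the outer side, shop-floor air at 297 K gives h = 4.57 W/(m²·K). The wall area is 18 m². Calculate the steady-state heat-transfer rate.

Thermal resistances in series:
R_inner film = 1/(h_i·A) = 1/(18.4×18) = 0.003019 K/W
R_stainless steel = L/(kA) = 0.0017/(14.1×18) = 6.698×10^-6 K/W
R_mineral wool = L/(kA) = 0.07/(0.0409×18) = 0.09508 K/W
R_outer film = 1/(h_o·A) = 1/(4.57×18) = 0.01216 K/W
R_total = 0.1103 K/W
Q = ΔT / R_total = 151 / 0.1103

Q ≈ 1370 W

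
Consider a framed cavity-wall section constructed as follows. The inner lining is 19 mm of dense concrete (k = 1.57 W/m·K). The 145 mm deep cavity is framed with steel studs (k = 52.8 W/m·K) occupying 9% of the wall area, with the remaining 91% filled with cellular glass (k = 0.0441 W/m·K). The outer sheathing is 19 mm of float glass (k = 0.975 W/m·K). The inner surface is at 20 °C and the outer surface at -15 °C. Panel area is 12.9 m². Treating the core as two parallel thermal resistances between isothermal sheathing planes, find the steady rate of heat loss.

Q ≈ 7300 W

Sheathing layers in series; stud and cavity paths in parallel between them.
R_inner = 0.019/(1.57×12.9) = 9.381×10^-4 K/W
R_stud  = 0.145/(52.8×0.09×12.9) = 0.002365 K/W
R_cav   = 0.145/(0.0441×0.91×12.9) = 0.2801 K/W
1/R_core = 1/R_stud + 1/R_cav → R_core = 0.002346 K/W
R_outer = 0.019/(0.975×12.9) = 0.001511 K/W
R_total = 0.004794 K/W
Q = ΔT/R_total = 35/0.004794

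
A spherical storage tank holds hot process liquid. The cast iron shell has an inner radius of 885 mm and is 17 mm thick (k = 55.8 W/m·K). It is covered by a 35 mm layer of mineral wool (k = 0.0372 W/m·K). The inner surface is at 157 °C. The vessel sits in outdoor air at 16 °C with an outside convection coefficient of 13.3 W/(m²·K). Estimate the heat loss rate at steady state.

Q ≈ 1480 W

Spherical conduction: R = (1/r_in − 1/r_out)/(4πk) per layer; series-sum.
R_cast iron shell = (1/0.885 − 1/0.902)/(4π×55.8) = 3.037×10^-5 K/W
R_mineral wool = (1/0.902 − 1/0.937)/(4π×0.0372) = 0.08859 K/W
R_outer film = 1/(h·4πr_o²) = 1/(13.3×4π×0.937²) = 0.006815 K/W
R_total = 0.09543 K/W
Q = ΔT/R_total = 141/0.09543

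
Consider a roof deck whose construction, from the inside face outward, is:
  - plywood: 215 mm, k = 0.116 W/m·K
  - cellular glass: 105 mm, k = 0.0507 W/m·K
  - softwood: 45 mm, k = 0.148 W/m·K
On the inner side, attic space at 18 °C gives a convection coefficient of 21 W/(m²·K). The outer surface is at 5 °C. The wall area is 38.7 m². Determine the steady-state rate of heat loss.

Thermal resistances in series:
R_inner film = 1/(h_i·A) = 1/(21×38.7) = 0.00123 K/W
R_plywood = L/(kA) = 0.215/(0.116×38.7) = 0.04789 K/W
R_cellular glass = L/(kA) = 0.105/(0.0507×38.7) = 0.05351 K/W
R_softwood = L/(kA) = 0.045/(0.148×38.7) = 0.007857 K/W
R_total = 0.1105 K/W
Q = ΔT / R_total = 13 / 0.1105

Q ≈ 118 W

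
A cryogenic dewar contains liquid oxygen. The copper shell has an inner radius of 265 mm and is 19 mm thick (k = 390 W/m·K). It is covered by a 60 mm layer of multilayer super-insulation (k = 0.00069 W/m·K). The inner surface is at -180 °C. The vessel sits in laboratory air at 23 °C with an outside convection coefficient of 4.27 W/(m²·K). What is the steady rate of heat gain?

Q ≈ 2.86 W

For a spherical shell R = (1/r₁ − 1/r₂)/(4πk); film R = 1/(h·4πr²). In series:
R_copper shell = (1/0.265 − 1/0.284)/(4π×390) = 5.151×10^-5 K/W
R_multilayer super-insulation = (1/0.284 − 1/0.344)/(4π×0.00069) = 70.83 K/W
R_outer film = 1/(h·4πr_o²) = 1/(4.27×4π×0.344²) = 0.1575 K/W
R_total = 70.99 K/W
Q = ΔT/R_total = 203/70.99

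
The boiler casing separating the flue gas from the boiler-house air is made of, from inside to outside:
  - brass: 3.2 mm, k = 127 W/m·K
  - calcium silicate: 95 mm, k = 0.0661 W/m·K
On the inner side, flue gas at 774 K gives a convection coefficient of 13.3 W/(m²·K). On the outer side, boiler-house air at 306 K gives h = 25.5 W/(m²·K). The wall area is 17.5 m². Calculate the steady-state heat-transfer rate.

Q ≈ 5280 W

Series thermal resistances:
R_inner film = 1/(h_i·A) = 1/(13.3×17.5) = 0.004296 K/W
R_brass = L/(kA) = 0.0032/(127×17.5) = 1.44×10^-6 K/W
R_calcium silicate = L/(kA) = 0.095/(0.0661×17.5) = 0.08213 K/W
R_outer film = 1/(h_o·A) = 1/(25.5×17.5) = 0.002241 K/W
R_total = 0.08867 K/W
Q = ΔT / R_total = 468 / 0.08867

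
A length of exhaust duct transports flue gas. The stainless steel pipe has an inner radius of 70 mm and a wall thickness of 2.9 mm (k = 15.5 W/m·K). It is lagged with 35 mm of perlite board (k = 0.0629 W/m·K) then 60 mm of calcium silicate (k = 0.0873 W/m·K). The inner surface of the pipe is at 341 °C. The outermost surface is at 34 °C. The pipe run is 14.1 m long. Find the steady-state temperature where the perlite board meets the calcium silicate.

Per-layer cylindrical resistances, series-summed:
R_stainless steel pipe wall = ln(72.9/70)/(2π×15.5×14.1) = 2.956×10^-5 K/W
R_perlite board = ln(107.9/72.9)/(2π×0.0629×14.1) = 0.07037 K/W
R_calcium silicate = ln(167.9/107.9)/(2π×0.0873×14.1) = 0.05717 K/W
R_total = 0.1276 K/W
Q = ΔT/R_total = 307/0.1276
Q = 2410 W
T_interface = T_inner − Q·ΣR(inner→interface) = 341 − 2410×0.0704

T ≈ 172 °C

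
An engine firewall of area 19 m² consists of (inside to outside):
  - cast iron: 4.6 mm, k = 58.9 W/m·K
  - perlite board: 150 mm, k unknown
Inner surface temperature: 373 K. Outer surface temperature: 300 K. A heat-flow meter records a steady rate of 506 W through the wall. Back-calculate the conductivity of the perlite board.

Series thermal resistances:
R_cast iron = L/(kA) = 0.0046/(58.9×19) = 4.11×10^-6 K/W
Sum of known resistances R_other = 4.11×10^-6 K/W
Total R = ΔT/Q = 73/506 = 0.1443 K/W
R_perlite board = R_total − R_other = 0.1443 K/W
k = L/(R·A) = 0.15/(0.1443×19)

k ≈ 0.0547 W/(m·K)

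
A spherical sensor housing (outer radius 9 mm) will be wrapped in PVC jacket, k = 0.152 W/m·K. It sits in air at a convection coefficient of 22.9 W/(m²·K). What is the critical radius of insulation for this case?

r_cr ≈ 13.3 mm

For a sphere r_cr = 2k/h = 2×0.152/22.9
r_cr = 13.3 mm; since the bare radius (9 mm) is below r_cr, adding a thin layer of insulation will *increase* heat loss.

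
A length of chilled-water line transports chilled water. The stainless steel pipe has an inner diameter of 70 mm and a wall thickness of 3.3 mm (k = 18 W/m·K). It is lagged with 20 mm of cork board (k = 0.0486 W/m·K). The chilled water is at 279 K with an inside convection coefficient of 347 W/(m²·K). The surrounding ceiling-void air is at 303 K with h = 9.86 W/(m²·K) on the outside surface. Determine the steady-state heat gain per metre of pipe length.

Per-layer cylindrical resistances, series-summed:
R_inner film = 1/(h_i·2πr₁L) = 1/(347×2π×0.035×1) = 0.0131 K/W
R_stainless steel pipe wall = ln(38.3/35)/(2π×18×1) = 7.967×10^-4 K/W
R_cork board = ln(58.3/38.3)/(2π×0.0486×1) = 1.376 K/W
R_outer film = 1/(h_o·2πr_oL) = 1/(9.86×2π×0.0583×1) = 0.2769 K/W
R_total = 1.667 K/W
Q = ΔT/R_total = 24/1.667

q′ ≈ 14.4 W/m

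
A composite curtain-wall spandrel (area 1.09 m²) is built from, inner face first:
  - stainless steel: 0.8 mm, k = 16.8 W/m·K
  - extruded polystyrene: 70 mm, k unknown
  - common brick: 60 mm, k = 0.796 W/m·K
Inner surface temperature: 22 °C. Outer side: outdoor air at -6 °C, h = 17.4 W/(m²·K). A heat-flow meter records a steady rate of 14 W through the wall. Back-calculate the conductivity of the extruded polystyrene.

Series thermal resistances:
R_stainless steel = L/(kA) = 0.0008/(16.8×1.09) = 4.369×10^-5 K/W
R_common brick = L/(kA) = 0.06/(0.796×1.09) = 0.06915 K/W
R_outer film = 1/(h_o·A) = 1/(17.4×1.09) = 0.05273 K/W
Sum of known resistances R_other = 0.1219 K/W
Total R = ΔT/Q = 28/14 = 2 K/W
R_extruded polystyrene = R_total − R_other = 1.878 K/W
k = L/(R·A) = 0.07/(1.878×1.09)

k ≈ 0.0342 W/(m·K)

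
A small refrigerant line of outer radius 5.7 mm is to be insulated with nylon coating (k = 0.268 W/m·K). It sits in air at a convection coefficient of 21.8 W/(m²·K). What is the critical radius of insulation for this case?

For a cylinder r_cr = k/h = 0.268/21.8
r_cr = 12.3 mm; since the bare radius (5.7 mm) is below r_cr, adding a thin layer of insulation will *increase* heat loss.

r_cr ≈ 12.3 mm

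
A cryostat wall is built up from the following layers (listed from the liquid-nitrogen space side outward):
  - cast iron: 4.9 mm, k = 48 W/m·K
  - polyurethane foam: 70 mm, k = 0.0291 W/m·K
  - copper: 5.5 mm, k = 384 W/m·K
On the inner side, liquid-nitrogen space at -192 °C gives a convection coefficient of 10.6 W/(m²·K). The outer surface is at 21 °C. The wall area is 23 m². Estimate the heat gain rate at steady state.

Model the wall as resistances in series:
R_inner film = 1/(h_i·A) = 1/(10.6×23) = 0.004102 K/W
R_cast iron = L/(kA) = 0.0049/(48×23) = 4.438×10^-6 K/W
R_polyurethane foam = L/(kA) = 0.07/(0.0291×23) = 0.1046 K/W
R_copper = L/(kA) = 0.0055/(384×23) = 6.227×10^-7 K/W
R_total = 0.1087 K/W
Q = ΔT / R_total = 213 / 0.1087

Q ≈ 1960 W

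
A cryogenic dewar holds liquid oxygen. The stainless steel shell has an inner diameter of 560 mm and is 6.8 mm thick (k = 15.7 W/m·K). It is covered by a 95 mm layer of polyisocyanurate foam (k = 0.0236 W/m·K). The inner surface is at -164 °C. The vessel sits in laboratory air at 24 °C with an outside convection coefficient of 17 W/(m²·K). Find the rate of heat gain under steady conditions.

Each spherical layer contributes R = (1/r_i − 1/r_o)/(4πk):
R_stainless steel shell = (1/0.28 − 1/0.2868)/(4π×15.7) = 4.292×10^-4 K/W
R_polyisocyanurate foam = (1/0.2868 − 1/0.3818)/(4π×0.0236) = 2.925 K/W
R_outer film = 1/(h·4πr_o²) = 1/(17×4π×0.3818²) = 0.03211 K/W
R_total = 2.958 K/W
Q = ΔT/R_total = 188/2.958

Q ≈ 63.6 W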